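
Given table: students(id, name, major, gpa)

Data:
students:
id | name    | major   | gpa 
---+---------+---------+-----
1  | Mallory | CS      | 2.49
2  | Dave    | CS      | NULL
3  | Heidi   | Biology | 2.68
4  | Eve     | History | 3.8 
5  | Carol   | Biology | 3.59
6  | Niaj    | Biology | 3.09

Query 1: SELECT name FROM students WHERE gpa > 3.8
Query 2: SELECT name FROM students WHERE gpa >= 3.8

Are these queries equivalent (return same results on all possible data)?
No, not equivalent

Query 1 returns: []
Query 2 returns: [('Eve',)]

Reason: > vs >= gives different results when gpa = 3.8 exists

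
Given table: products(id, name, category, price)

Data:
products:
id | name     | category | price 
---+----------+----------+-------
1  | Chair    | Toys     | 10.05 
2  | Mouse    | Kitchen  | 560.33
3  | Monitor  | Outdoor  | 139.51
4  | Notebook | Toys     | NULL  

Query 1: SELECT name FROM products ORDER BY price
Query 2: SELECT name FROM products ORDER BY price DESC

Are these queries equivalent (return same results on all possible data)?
No, not equivalent

Query 1 returns: [('Notebook',), ('Chair',), ('Monitor',), ('Mouse',)]
Query 2 returns: [('Mouse',), ('Monitor',), ('Chair',), ('Notebook',)]

Reason: ASC vs DESC gives opposite ordering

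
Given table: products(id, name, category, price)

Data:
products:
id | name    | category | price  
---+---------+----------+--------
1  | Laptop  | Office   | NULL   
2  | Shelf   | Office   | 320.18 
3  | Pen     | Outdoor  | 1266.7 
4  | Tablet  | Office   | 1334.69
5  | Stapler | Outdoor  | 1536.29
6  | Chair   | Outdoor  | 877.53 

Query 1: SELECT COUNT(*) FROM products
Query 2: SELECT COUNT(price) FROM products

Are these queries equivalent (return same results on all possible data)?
No, not equivalent

Query 1 returns: [(6,)]
Query 2 returns: [(5,)]

Reason: COUNT(*) includes NULLs, COUNT(column) excludes them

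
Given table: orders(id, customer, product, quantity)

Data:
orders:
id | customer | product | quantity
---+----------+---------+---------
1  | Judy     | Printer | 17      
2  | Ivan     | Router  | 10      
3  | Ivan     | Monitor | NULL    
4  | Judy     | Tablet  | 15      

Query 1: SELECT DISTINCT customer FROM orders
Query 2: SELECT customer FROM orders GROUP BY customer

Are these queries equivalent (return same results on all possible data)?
Yes, equivalent

Both queries return: [('Ivan',), ('Judy',)]

Reason: Both get unique customers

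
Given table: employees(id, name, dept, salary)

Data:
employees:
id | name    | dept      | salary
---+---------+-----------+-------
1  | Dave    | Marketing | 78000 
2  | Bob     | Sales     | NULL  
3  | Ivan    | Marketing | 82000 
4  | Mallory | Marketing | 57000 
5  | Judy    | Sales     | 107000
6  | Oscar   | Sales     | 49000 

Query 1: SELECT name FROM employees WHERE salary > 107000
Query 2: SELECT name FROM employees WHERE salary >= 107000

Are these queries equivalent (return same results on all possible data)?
No, not equivalent

Query 1 returns: []
Query 2 returns: [('Judy',)]

Reason: > vs >= gives different results when salary = 107000 exists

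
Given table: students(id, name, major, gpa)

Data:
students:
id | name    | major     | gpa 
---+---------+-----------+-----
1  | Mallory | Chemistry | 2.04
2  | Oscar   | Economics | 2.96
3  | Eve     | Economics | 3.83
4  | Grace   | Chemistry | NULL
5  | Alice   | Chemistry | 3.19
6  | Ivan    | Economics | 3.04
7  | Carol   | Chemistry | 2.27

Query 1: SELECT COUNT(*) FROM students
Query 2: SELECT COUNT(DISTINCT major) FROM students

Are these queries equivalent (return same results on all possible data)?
No, not equivalent

Query 1 returns: [(7,)]
Query 2 returns: [(2,)]

Reason: COUNT(*) counts rows, COUNT(DISTINCT major) counts unique majors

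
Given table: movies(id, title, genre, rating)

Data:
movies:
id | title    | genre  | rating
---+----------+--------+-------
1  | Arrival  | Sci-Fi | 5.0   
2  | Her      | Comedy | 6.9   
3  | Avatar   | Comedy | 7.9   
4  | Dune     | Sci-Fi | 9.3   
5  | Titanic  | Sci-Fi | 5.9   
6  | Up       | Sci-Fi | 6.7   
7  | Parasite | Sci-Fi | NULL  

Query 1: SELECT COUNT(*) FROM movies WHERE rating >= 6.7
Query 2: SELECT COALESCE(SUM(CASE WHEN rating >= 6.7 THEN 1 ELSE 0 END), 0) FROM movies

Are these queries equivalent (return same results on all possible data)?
Yes, equivalent

Both queries return: [(4,)]

Reason: COUNT with WHERE vs conditional SUM (COALESCE handles empty-table NULL)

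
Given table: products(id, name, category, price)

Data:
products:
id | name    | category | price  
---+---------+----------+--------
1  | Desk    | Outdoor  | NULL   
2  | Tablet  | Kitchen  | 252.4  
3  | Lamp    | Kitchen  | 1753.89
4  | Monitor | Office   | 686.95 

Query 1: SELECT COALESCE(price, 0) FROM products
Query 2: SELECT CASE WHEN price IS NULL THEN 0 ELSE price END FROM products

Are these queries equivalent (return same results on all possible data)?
Yes, equivalent

Both queries return: [(0,), (252.4,), (686.95,), (1753.89,)]

Reason: COALESCE vs CASE for NULL handling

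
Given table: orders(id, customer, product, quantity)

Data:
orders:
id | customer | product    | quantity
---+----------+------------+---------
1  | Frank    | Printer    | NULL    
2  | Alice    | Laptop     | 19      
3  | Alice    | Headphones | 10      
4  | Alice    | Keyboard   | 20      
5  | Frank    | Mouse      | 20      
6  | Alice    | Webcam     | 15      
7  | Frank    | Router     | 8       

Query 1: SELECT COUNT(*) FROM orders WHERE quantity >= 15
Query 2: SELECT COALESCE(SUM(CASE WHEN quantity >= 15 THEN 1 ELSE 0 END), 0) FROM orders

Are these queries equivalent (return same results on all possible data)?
Yes, equivalent

Both queries return: [(4,)]

Reason: COUNT with WHERE vs conditional SUM (COALESCE handles empty-table NULL)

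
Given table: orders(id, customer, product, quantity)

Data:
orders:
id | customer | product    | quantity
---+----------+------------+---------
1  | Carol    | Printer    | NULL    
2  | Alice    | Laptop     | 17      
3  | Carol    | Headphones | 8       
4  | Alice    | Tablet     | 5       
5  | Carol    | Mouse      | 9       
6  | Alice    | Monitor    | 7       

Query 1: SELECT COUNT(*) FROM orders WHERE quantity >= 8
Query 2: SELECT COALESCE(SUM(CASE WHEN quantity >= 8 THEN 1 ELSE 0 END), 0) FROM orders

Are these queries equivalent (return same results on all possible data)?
Yes, equivalent

Both queries return: [(3,)]

Reason: COUNT with WHERE vs conditional SUM (COALESCE handles empty-table NULL)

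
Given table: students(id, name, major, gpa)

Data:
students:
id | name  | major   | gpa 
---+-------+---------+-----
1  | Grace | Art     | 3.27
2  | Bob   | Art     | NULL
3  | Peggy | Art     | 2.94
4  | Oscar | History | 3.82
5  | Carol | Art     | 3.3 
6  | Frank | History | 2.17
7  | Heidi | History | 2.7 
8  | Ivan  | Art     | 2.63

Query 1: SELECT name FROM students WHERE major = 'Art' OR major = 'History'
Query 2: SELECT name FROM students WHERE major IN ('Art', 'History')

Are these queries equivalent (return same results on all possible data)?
Yes, equivalent

Both queries return: [('Bob',), ('Carol',), ('Frank',), ('Grace',), ('Heidi',), ('Ivan',), ('Oscar',), ('Peggy',)]

Reason: OR vs IN are equivalent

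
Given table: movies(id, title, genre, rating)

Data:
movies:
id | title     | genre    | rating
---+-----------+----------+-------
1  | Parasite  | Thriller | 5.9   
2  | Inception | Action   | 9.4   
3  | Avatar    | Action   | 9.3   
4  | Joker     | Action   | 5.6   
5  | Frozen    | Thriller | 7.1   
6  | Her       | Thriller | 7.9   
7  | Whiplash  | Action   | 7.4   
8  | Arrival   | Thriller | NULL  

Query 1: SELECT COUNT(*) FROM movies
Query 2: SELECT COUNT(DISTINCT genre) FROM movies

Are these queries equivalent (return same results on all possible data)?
No, not equivalent

Query 1 returns: [(8,)]
Query 2 returns: [(2,)]

Reason: COUNT(*) counts rows, COUNT(DISTINCT genre) counts unique genres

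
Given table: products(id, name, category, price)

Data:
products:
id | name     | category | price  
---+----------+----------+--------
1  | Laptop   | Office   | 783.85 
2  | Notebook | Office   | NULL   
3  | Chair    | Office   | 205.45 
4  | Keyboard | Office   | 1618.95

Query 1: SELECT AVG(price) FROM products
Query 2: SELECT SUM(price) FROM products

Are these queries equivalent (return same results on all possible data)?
No, not equivalent

Query 1 returns: [(869.4166666666666,)]
Query 2 returns: [(2608.25,)]

Reason: AVG vs SUM give different aggregate values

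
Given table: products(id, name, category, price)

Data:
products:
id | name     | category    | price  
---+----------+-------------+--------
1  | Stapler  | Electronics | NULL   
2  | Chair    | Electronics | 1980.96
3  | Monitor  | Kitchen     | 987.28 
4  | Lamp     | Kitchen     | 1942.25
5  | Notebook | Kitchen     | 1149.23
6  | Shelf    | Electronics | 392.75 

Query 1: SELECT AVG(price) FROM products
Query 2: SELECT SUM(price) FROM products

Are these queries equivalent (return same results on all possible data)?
No, not equivalent

Query 1 returns: [(1290.4940000000001,)]
Query 2 returns: [(6452.47,)]

Reason: AVG vs SUM give different aggregate values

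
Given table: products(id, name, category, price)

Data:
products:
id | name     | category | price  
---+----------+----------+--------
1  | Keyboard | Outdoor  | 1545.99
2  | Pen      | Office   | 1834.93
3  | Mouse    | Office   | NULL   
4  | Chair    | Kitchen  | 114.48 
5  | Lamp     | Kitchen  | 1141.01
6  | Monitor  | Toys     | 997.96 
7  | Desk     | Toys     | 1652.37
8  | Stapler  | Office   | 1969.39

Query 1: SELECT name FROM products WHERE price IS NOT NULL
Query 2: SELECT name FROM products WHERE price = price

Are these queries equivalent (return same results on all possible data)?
Yes, equivalent

Both queries return: [('Chair',), ('Desk',), ('Keyboard',), ('Lamp',), ('Monitor',), ('Pen',), ('Stapler',)]

Reason: IS NOT NULL vs self-equality (both exclude NULLs)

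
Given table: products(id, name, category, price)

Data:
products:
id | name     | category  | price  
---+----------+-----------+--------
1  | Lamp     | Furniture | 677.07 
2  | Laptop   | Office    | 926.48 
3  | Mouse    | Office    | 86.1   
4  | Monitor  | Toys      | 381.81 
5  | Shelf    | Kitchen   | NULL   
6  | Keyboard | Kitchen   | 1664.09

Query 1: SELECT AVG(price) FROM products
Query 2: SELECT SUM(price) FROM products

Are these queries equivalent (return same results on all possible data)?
No, not equivalent

Query 1 returns: [(747.11,)]
Query 2 returns: [(3735.55,)]

Reason: AVG vs SUM give different aggregate values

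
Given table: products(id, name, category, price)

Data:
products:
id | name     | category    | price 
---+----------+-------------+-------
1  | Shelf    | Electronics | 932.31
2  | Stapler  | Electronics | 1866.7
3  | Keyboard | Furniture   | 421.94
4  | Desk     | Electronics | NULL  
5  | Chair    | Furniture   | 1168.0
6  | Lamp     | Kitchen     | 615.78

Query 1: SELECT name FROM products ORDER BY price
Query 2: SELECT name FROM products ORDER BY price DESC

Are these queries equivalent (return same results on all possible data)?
No, not equivalent

Query 1 returns: [('Desk',), ('Keyboard',), ('Lamp',), ('Shelf',), ('Chair',), ('Stapler',)]
Query 2 returns: [('Stapler',), ('Chair',), ('Shelf',), ('Lamp',), ('Keyboard',), ('Desk',)]

Reason: ASC vs DESC gives opposite ordering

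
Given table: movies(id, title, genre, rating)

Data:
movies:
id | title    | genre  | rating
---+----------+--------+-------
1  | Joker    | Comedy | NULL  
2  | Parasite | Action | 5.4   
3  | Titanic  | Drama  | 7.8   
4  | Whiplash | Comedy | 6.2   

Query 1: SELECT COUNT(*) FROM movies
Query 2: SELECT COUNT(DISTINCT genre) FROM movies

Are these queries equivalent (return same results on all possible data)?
No, not equivalent

Query 1 returns: [(4,)]
Query 2 returns: [(3,)]

Reason: COUNT(*) counts rows, COUNT(DISTINCT genre) counts unique genres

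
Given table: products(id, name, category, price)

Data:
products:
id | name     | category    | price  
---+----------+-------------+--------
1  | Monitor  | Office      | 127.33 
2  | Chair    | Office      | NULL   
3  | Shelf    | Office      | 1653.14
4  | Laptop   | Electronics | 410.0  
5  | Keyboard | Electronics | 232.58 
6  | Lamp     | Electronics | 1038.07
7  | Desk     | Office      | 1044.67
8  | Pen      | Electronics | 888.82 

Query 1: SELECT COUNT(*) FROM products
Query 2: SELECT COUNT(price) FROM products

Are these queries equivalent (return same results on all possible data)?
No, not equivalent

Query 1 returns: [(8,)]
Query 2 returns: [(7,)]

Reason: COUNT(*) includes NULLs, COUNT(column) excludes them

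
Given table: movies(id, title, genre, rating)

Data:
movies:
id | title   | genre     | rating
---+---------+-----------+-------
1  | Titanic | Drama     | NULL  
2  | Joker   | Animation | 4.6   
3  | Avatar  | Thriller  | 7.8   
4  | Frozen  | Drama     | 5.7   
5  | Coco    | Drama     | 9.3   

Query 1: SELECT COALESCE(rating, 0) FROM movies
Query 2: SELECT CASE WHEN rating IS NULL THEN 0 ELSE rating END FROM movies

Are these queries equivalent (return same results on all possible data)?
Yes, equivalent

Both queries return: [(0,), (4.6,), (5.7,), (7.8,), (9.3,)]

Reason: COALESCE vs CASE for NULL handling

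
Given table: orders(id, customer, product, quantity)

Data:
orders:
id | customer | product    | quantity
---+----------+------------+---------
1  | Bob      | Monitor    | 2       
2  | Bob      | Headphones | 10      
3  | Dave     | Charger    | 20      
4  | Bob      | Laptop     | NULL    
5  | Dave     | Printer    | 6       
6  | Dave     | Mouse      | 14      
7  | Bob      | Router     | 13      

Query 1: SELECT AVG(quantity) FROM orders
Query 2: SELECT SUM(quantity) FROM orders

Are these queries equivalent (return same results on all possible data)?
No, not equivalent

Query 1 returns: [(10.833333333333334,)]
Query 2 returns: [(65,)]

Reason: AVG vs SUM give different aggregate values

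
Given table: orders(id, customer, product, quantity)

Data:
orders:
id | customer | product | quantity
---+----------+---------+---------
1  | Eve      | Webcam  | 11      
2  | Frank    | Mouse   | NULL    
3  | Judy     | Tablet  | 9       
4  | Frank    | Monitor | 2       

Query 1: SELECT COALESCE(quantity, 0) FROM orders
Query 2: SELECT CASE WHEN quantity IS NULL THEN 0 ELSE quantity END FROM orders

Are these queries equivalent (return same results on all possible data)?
Yes, equivalent

Both queries return: [(0,), (2,), (9,), (11,)]

Reason: COALESCE vs CASE for NULL handling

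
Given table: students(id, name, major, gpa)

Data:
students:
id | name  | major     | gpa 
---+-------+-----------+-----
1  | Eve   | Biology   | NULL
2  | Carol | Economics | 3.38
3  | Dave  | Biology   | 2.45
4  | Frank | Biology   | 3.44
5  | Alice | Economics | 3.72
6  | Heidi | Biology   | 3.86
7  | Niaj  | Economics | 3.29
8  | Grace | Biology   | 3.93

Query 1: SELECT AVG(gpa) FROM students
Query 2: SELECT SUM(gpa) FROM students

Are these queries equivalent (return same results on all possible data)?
No, not equivalent

Query 1 returns: [(3.4385714285714286,)]
Query 2 returns: [(24.07,)]

Reason: AVG vs SUM give different aggregate values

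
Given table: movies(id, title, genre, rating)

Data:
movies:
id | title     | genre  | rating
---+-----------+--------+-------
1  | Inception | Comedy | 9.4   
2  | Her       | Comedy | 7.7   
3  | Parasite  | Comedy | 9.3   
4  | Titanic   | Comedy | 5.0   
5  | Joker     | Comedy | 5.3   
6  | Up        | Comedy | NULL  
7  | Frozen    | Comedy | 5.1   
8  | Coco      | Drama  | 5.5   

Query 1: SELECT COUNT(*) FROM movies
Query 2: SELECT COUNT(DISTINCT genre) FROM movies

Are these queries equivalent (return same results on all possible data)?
No, not equivalent

Query 1 returns: [(8,)]
Query 2 returns: [(2,)]

Reason: COUNT(*) counts rows, COUNT(DISTINCT genre) counts unique genres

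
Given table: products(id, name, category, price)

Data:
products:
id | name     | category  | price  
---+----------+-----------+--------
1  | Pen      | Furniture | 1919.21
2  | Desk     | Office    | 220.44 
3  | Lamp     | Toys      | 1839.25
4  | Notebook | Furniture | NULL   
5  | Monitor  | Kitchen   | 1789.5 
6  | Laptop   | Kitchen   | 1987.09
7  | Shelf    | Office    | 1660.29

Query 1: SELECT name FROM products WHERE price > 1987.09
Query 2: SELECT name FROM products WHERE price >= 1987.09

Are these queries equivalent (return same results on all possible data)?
No, not equivalent

Query 1 returns: []
Query 2 returns: [('Laptop',)]

Reason: > vs >= gives different results when price = 1987.09 exists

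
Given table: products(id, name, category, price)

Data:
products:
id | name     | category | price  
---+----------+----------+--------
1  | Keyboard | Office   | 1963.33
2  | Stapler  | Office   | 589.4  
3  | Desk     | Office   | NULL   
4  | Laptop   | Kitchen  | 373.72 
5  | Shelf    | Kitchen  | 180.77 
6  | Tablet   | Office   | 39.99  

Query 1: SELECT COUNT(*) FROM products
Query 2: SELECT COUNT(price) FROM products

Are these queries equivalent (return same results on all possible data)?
No, not equivalent

Query 1 returns: [(6,)]
Query 2 returns: [(5,)]

Reason: COUNT(*) includes NULLs, COUNT(column) excludes them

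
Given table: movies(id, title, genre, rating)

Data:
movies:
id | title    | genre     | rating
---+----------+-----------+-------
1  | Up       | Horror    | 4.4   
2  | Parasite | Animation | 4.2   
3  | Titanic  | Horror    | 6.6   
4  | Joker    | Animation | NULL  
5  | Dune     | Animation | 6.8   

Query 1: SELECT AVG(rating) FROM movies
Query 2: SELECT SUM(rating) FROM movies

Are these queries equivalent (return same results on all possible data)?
No, not equivalent

Query 1 returns: [(5.5,)]
Query 2 returns: [(22.0,)]

Reason: AVG vs SUM give different aggregate values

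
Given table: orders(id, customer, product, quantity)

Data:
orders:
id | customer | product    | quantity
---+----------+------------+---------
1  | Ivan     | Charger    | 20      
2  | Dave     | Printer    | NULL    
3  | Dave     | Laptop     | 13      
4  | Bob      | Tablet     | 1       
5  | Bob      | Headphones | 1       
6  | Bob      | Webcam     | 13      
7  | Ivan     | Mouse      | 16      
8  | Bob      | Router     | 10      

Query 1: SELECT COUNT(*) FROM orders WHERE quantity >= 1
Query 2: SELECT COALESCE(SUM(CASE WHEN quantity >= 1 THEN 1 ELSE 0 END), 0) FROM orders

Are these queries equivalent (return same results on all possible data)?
Yes, equivalent

Both queries return: [(7,)]

Reason: COUNT with WHERE vs conditional SUM (COALESCE handles empty-table NULL)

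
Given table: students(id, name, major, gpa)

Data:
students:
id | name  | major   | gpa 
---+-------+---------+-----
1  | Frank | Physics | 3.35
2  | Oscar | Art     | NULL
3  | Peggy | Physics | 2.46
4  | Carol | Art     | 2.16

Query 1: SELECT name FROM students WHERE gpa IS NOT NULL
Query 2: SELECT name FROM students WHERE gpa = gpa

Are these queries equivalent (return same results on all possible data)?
Yes, equivalent

Both queries return: [('Carol',), ('Frank',), ('Peggy',)]

Reason: IS NOT NULL vs self-equality (both exclude NULLs)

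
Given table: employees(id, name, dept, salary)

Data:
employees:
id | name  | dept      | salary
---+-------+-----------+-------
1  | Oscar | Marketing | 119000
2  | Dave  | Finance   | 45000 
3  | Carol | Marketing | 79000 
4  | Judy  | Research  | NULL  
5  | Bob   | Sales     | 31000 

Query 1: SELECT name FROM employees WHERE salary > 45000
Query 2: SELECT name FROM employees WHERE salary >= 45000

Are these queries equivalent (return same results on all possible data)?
No, not equivalent

Query 1 returns: [('Oscar',), ('Carol',)]
Query 2 returns: [('Oscar',), ('Dave',), ('Carol',)]

Reason: > vs >= gives different results when salary = 45000 exists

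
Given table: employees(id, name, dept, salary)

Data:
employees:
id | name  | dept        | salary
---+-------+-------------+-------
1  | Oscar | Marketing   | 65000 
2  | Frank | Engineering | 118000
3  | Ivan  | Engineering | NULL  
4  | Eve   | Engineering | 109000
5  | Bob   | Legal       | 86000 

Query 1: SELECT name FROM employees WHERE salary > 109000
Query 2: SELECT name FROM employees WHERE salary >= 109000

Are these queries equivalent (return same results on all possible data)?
No, not equivalent

Query 1 returns: [('Frank',)]
Query 2 returns: [('Frank',), ('Eve',)]

Reason: > vs >= gives different results when salary = 109000 exists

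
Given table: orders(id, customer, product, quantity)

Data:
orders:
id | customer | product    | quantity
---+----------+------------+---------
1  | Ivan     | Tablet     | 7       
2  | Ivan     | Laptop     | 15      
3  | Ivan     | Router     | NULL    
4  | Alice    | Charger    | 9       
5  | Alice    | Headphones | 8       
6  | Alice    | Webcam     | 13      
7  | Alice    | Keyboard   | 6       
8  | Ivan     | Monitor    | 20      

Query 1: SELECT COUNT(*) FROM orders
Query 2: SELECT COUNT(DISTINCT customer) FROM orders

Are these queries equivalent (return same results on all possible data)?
No, not equivalent

Query 1 returns: [(8,)]
Query 2 returns: [(2,)]

Reason: COUNT(*) counts rows, COUNT(DISTINCT customer) counts unique customers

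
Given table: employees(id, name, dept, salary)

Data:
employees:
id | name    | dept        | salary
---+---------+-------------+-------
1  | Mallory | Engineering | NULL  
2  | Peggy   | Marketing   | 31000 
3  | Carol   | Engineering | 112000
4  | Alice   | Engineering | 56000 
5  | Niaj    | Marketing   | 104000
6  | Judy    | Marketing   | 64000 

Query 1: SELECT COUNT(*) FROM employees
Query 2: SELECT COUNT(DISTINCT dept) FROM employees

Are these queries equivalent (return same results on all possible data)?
No, not equivalent

Query 1 returns: [(6,)]
Query 2 returns: [(2,)]

Reason: COUNT(*) counts rows, COUNT(DISTINCT dept) counts unique depts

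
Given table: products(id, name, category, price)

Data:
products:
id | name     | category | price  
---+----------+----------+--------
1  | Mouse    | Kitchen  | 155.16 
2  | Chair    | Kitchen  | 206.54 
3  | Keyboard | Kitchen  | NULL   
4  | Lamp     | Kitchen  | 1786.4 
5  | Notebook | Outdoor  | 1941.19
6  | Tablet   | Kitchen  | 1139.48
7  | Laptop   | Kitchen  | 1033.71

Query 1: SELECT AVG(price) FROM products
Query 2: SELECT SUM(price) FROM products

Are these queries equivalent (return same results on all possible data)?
No, not equivalent

Query 1 returns: [(1043.7466666666667,)]
Query 2 returns: [(6262.4800000000005,)]

Reason: AVG vs SUM give different aggregate values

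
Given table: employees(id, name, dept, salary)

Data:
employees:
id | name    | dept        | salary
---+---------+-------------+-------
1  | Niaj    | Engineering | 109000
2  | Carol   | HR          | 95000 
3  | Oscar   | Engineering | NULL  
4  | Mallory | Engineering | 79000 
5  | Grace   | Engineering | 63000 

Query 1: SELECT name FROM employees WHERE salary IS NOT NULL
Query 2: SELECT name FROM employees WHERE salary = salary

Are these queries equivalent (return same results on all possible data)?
Yes, equivalent

Both queries return: [('Carol',), ('Grace',), ('Mallory',), ('Niaj',)]

Reason: IS NOT NULL vs self-equality (both exclude NULLs)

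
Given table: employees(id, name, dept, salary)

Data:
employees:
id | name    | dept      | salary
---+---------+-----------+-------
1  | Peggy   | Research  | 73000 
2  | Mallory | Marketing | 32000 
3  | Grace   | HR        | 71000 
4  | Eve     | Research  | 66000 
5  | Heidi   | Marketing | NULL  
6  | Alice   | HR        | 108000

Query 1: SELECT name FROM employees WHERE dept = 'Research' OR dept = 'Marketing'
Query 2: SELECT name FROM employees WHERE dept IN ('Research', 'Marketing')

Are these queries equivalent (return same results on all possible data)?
Yes, equivalent

Both queries return: [('Eve',), ('Heidi',), ('Mallory',), ('Peggy',)]

Reason: OR vs IN are equivalent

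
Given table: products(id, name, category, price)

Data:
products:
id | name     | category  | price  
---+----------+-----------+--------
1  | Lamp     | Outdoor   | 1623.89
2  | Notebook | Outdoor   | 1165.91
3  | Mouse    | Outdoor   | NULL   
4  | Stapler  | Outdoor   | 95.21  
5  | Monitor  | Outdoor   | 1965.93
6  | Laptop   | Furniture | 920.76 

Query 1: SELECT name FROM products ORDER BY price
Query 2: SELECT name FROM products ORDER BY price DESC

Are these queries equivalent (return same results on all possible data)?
No, not equivalent

Query 1 returns: [('Mouse',), ('Stapler',), ('Laptop',), ('Notebook',), ('Lamp',), ('Monitor',)]
Query 2 returns: [('Monitor',), ('Lamp',), ('Notebook',), ('Laptop',), ('Stapler',), ('Mouse',)]

Reason: ASC vs DESC gives opposite ordering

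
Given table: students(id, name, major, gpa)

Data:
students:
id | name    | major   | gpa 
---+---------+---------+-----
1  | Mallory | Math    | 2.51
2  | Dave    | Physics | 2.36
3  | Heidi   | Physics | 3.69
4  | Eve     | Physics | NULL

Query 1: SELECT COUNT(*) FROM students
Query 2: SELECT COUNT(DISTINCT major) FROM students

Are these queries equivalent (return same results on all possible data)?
No, not equivalent

Query 1 returns: [(4,)]
Query 2 returns: [(2,)]

Reason: COUNT(*) counts rows, COUNT(DISTINCT major) counts unique majors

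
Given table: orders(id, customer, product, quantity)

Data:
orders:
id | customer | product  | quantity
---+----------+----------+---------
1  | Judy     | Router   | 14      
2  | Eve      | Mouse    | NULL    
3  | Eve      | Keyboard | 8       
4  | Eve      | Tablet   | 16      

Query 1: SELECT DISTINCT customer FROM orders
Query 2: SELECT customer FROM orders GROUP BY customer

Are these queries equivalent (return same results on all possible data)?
Yes, equivalent

Both queries return: [('Eve',), ('Judy',)]

Reason: Both get unique customers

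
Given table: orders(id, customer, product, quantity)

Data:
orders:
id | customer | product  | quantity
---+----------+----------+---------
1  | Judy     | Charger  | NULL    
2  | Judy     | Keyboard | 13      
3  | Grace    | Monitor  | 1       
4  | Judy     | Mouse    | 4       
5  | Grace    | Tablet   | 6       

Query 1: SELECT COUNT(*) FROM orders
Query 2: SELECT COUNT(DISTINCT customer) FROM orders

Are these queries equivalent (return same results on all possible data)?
No, not equivalent

Query 1 returns: [(5,)]
Query 2 returns: [(2,)]

Reason: COUNT(*) counts rows, COUNT(DISTINCT customer) counts unique customers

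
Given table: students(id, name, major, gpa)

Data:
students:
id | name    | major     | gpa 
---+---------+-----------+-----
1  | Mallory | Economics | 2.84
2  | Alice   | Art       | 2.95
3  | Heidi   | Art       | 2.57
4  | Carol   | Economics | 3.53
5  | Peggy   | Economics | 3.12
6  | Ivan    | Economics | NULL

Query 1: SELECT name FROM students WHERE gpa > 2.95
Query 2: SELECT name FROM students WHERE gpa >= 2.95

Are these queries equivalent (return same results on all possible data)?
No, not equivalent

Query 1 returns: [('Carol',), ('Peggy',)]
Query 2 returns: [('Alice',), ('Carol',), ('Peggy',)]

Reason: > vs >= gives different results when gpa = 2.95 exists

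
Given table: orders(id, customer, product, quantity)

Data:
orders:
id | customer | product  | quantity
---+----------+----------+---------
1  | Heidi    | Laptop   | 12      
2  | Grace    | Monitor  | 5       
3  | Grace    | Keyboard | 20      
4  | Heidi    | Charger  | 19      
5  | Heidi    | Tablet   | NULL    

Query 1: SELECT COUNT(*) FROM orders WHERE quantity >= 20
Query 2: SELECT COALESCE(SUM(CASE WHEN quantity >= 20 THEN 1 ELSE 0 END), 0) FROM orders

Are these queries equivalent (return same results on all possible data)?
Yes, equivalent

Both queries return: [(1,)]

Reason: COUNT with WHERE vs conditional SUM (COALESCE handles empty-table NULL)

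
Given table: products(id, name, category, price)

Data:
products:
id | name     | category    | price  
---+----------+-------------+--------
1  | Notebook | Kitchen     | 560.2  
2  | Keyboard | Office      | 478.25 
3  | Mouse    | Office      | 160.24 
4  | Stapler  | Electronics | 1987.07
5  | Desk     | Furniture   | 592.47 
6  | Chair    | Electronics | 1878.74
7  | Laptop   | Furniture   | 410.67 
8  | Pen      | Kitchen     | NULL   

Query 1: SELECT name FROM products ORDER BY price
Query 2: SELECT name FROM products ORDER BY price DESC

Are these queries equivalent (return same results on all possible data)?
No, not equivalent

Query 1 returns: [('Pen',), ('Mouse',), ('Laptop',), ('Keyboard',), ('Notebook',), ('Desk',), ('Chair',), ('Stapler',)]
Query 2 returns: [('Stapler',), ('Chair',), ('Desk',), ('Notebook',), ('Keyboard',), ('Laptop',), ('Mouse',), ('Pen',)]

Reason: ASC vs DESC gives opposite ordering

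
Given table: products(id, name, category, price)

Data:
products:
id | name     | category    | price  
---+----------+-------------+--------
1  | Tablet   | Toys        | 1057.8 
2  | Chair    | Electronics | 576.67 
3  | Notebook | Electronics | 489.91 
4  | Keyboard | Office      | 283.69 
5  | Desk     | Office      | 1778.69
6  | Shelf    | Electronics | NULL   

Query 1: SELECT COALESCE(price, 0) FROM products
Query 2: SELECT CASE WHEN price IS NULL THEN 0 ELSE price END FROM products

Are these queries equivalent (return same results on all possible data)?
Yes, equivalent

Both queries return: [(0,), (283.69,), (489.91,), (576.67,), (1057.8,), (1778.69,)]

Reason: COALESCE vs CASE for NULL handling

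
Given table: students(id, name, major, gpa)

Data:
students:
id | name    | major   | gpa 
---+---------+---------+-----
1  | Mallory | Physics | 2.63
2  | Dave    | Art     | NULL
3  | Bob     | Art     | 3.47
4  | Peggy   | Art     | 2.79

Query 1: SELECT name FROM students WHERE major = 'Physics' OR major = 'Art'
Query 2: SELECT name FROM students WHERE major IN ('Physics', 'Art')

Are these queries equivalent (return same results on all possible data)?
Yes, equivalent

Both queries return: [('Bob',), ('Dave',), ('Mallory',), ('Peggy',)]

Reason: OR vs IN are equivalent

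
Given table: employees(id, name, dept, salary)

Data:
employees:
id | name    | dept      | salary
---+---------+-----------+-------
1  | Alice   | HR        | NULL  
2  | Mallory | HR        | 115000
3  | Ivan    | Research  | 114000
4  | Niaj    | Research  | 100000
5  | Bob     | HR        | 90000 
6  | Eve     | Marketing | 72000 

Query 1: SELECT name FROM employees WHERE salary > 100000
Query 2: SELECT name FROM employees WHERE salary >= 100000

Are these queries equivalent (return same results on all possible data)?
No, not equivalent

Query 1 returns: [('Mallory',), ('Ivan',)]
Query 2 returns: [('Mallory',), ('Ivan',), ('Niaj',)]

Reason: > vs >= gives different results when salary = 100000 exists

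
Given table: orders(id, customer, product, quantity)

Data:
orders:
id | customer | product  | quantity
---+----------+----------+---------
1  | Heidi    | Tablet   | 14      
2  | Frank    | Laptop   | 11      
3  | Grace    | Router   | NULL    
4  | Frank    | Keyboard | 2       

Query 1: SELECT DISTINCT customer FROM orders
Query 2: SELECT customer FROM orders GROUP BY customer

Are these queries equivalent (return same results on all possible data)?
Yes, equivalent

Both queries return: [('Frank',), ('Grace',), ('Heidi',)]

Reason: Both get unique customers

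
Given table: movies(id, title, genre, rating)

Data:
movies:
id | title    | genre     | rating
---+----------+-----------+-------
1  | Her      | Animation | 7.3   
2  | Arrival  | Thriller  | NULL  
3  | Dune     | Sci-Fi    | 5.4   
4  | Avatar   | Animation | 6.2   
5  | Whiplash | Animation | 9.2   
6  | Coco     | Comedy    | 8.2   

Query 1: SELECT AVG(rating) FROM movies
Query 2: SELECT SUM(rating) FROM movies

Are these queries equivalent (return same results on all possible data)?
No, not equivalent

Query 1 returns: [(7.26,)]
Query 2 returns: [(36.3,)]

Reason: AVG vs SUM give different aggregate values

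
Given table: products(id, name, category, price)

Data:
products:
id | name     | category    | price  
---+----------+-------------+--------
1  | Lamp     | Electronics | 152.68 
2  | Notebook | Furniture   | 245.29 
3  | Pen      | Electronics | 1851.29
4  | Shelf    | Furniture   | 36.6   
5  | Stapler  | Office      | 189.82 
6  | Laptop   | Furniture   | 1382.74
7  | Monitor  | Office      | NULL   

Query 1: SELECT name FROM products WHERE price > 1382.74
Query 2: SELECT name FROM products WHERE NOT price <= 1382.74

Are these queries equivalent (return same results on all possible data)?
Yes, equivalent

Both queries return: [('Pen',)]

Reason: Both filter price > 1382.74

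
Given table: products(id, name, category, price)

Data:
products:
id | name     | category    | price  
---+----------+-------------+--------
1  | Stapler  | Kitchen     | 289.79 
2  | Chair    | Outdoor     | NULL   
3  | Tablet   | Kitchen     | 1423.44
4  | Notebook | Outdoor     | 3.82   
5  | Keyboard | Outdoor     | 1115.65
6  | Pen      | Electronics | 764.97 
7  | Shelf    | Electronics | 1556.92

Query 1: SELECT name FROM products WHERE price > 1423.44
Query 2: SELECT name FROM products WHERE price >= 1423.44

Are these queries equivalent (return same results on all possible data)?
No, not equivalent

Query 1 returns: [('Shelf',)]
Query 2 returns: [('Tablet',), ('Shelf',)]

Reason: > vs >= gives different results when price = 1423.44 exists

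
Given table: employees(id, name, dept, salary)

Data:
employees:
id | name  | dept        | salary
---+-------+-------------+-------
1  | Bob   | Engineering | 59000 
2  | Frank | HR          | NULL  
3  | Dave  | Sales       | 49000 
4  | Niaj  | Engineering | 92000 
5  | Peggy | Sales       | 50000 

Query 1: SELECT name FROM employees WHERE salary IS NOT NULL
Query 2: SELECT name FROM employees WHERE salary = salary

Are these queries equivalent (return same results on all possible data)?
Yes, equivalent

Both queries return: [('Bob',), ('Dave',), ('Niaj',), ('Peggy',)]

Reason: IS NOT NULL vs self-equality (both exclude NULLs)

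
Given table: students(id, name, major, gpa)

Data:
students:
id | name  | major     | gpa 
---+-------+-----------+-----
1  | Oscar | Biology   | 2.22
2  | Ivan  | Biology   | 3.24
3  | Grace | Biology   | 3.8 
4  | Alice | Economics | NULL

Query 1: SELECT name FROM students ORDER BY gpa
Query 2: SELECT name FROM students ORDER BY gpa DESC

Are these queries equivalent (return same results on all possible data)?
No, not equivalent

Query 1 returns: [('Alice',), ('Oscar',), ('Ivan',), ('Grace',)]
Query 2 returns: [('Grace',), ('Ivan',), ('Oscar',), ('Alice',)]

Reason: ASC vs DESC gives opposite ordering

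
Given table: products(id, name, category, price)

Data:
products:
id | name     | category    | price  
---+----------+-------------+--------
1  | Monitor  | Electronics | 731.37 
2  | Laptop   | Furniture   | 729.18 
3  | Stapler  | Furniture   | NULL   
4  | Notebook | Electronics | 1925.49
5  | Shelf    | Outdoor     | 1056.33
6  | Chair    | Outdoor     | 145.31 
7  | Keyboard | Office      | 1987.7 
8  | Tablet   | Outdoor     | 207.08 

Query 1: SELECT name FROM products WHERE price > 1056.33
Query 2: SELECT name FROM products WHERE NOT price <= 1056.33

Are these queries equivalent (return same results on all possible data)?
Yes, equivalent

Both queries return: [('Keyboard',), ('Notebook',)]

Reason: Both filter price > 1056.33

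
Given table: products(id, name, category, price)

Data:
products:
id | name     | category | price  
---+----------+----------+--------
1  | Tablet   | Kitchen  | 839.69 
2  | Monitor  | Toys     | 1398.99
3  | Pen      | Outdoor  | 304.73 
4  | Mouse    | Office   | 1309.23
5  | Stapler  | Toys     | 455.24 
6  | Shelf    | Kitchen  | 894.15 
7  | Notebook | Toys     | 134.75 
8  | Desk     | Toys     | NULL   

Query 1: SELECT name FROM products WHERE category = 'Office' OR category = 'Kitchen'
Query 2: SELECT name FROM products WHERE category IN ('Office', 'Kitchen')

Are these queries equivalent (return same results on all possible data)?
Yes, equivalent

Both queries return: [('Mouse',), ('Shelf',), ('Tablet',)]

Reason: OR vs IN are equivalent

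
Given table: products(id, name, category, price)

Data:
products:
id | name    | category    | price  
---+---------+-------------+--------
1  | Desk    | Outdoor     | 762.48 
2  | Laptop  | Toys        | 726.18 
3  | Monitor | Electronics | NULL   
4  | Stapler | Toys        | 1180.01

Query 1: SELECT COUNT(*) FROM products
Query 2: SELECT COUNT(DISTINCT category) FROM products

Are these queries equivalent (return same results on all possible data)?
No, not equivalent

Query 1 returns: [(4,)]
Query 2 returns: [(3,)]

Reason: COUNT(*) counts rows, COUNT(DISTINCT category) counts unique categorys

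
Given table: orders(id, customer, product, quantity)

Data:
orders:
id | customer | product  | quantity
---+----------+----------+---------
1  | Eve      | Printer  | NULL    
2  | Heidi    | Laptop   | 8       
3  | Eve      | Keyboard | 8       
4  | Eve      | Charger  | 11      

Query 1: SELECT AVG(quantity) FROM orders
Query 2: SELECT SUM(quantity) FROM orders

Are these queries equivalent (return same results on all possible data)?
No, not equivalent

Query 1 returns: [(9.0,)]
Query 2 returns: [(27,)]

Reason: AVG vs SUM give different aggregate values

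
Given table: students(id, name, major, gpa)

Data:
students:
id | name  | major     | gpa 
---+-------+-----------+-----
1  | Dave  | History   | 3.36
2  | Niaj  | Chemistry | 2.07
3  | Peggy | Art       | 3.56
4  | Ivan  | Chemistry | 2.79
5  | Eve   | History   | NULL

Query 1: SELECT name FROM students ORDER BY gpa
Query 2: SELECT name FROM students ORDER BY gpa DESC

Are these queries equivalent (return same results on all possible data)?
No, not equivalent

Query 1 returns: [('Eve',), ('Niaj',), ('Ivan',), ('Dave',), ('Peggy',)]
Query 2 returns: [('Peggy',), ('Dave',), ('Ivan',), ('Niaj',), ('Eve',)]

Reason: ASC vs DESC gives opposite ordering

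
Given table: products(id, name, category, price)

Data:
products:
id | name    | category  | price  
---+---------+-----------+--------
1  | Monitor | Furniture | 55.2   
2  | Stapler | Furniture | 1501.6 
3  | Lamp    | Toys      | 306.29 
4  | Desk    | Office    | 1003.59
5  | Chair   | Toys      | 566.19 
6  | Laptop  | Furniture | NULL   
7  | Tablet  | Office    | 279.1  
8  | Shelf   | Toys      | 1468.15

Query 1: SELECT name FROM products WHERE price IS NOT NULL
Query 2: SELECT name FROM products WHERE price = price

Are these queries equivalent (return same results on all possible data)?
Yes, equivalent

Both queries return: [('Chair',), ('Desk',), ('Lamp',), ('Monitor',), ('Shelf',), ('Stapler',), ('Tablet',)]

Reason: IS NOT NULL vs self-equality (both exclude NULLs)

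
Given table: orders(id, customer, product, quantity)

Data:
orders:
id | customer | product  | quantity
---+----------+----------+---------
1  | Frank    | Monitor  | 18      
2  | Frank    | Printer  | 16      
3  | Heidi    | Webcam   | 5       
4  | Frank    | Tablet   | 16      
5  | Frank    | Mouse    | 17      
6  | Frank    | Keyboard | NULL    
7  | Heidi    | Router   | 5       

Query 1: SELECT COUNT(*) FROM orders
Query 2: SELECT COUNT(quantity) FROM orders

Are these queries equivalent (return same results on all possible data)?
No, not equivalent

Query 1 returns: [(7,)]
Query 2 returns: [(6,)]

Reason: COUNT(*) includes NULLs, COUNT(column) excludes them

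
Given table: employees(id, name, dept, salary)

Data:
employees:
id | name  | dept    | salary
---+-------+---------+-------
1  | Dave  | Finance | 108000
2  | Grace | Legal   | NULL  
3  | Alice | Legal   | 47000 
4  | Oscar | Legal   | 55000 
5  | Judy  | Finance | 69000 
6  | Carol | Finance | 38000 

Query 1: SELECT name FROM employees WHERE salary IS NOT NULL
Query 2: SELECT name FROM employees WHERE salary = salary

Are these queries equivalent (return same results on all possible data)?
Yes, equivalent

Both queries return: [('Alice',), ('Carol',), ('Dave',), ('Judy',), ('Oscar',)]

Reason: IS NOT NULL vs self-equality (both exclude NULLs)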